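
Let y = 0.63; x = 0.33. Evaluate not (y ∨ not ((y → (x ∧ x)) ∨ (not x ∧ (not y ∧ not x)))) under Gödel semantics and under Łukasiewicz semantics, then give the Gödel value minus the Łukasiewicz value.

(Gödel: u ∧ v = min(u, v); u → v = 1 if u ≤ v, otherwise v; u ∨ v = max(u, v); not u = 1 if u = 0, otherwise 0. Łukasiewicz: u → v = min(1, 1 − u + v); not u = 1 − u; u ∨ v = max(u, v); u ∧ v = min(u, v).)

-0.37

Gödel evaluation:
  (x ∧ x) = min(0.33, 0.33) = 0.33
  (y → (x ∧ x)): 0.63 > 0.33, so result = 0.33
  not x: Gödel ¬ of 0.33 = 0 (operand ≠ 0)
  not y: Gödel ¬ of 0.63 = 0 (operand ≠ 0)
  not x: Gödel ¬ of 0.33 = 0 (operand ≠ 0)
  (not y ∧ not x) = min(0, 0) = 0
  (not x ∧ (not y ∧ not x)) = min(0, 0) = 0
  ((y → (x ∧ x)) ∨ (not x ∧ (not y ∧ not x))) = max(0.33, 0) = 0.33
  not ((y → (x ∧ x)) ∨ (not x ∧ (not y ∧ not x))): Gödel ¬ of 0.33 = 0 (operand ≠ 0)
  (y ∨ not ((y → (x ∧ x)) ∨ (not x ∧ (not y ∧ not x)))) = max(0.63, 0) = 0.63
  not (y ∨ not ((y → (x ∧ x)) ∨ (not x ∧ (not y ∧ not x)))): Gödel ¬ of 0.63 = 0 (operand ≠ 0)
  Gödel value = 0
Łukasiewicz evaluation:
  (x ∧ x) = min(0.33, 0.33) = 0.33
  (y → (x ∧ x)): min(1, 1 − 0.63 + 0.33) = 0.7
  not x: Łukasiewicz ¬ gives 1 − 0.33 = 0.67
  not y: Łukasiewicz ¬ gives 1 − 0.63 = 0.37
  not x: Łukasiewicz ¬ gives 1 − 0.33 = 0.67
  (not y ∧ not x) = min(0.37, 0.67) = 0.37
  (not x ∧ (not y ∧ not x)) = min(0.67, 0.37) = 0.37
  ((y → (x ∧ x)) ∨ (not x ∧ (not y ∧ not x))) = max(0.7, 0.37) = 0.7
  not ((y → (x ∧ x)) ∨ (not x ∧ (not y ∧ not x))): Łukasiewicz ¬ gives 1 − 0.7 = 0.3
  (y ∨ not ((y → (x ∧ x)) ∨ (not x ∧ (not y ∧ not x)))) = max(0.63, 0.3) = 0.63
  not (y ∨ not ((y → (x ∧ x)) ∨ (not x ∧ (not y ∧ not x)))): Łukasiewicz ¬ gives 1 − 0.63 = 0.37
  Łukasiewicz value = 0.37
Difference: 0 − 0.37 = -0.37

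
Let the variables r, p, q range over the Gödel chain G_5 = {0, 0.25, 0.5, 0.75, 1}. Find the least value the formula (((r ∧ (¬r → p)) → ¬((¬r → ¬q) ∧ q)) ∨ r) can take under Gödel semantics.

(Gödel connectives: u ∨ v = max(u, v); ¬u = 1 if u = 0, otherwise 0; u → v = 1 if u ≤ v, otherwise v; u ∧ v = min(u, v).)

0.25

The minimum is attained at r = 0.25, p = 0, q = 0.25:
  ¬r: Gödel ¬ of 0.25 = 0 (operand ≠ 0)
  (¬r → p): 0 ≤ 0, so result = 1
  (r ∧ (¬r → p)) = min(0.25, 1) = 0.25
  ¬r: Gödel ¬ of 0.25 = 0 (operand ≠ 0)
  ¬q: Gödel ¬ of 0.25 = 0 (operand ≠ 0)
  (¬r → ¬q): 0 ≤ 0, so result = 1
  ((¬r → ¬q) ∧ q) = min(1, 0.25) = 0.25
  ¬((¬r → ¬q) ∧ q): Gödel ¬ of 0.25 = 0 (operand ≠ 0)
  ((r ∧ (¬r → p)) → ¬((¬r → ¬q) ∧ q)): 0.25 > 0, so result = 0
  (((r ∧ (¬r → p)) → ¬((¬r → ¬q) ∧ q)) ∨ r) = max(0, 0.25) = 0.25
Checking all 125 assignments confirms none give a value below 0.25.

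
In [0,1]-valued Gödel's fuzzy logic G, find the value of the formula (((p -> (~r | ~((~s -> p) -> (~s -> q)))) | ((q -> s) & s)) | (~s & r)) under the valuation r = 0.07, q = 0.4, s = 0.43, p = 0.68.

~r: Gödel ¬ of 0.07 = 0 (operand ≠ 0)
~s: Gödel ¬ of 0.43 = 0 (operand ≠ 0)
(~s -> p): 0 ≤ 0.68, so result = 1
~s: Gödel ¬ of 0.43 = 0 (operand ≠ 0)
(~s -> q): 0 ≤ 0.4, so result = 1
((~s -> p) -> (~s -> q)): 1 ≤ 1, so result = 1
~((~s -> p) -> (~s -> q)): Gödel ¬ of 1 = 0 (operand ≠ 0)
(~r | ~((~s -> p) -> (~s -> q))) = max(0, 0) = 0
(p -> (~r | ~((~s -> p) -> (~s -> q)))): 0.68 > 0, so result = 0
(q -> s): 0.4 ≤ 0.43, so result = 1
((q -> s) & s) = min(1, 0.43) = 0.43
((p -> (~r | ~((~s -> p) -> (~s -> q)))) | ((q -> s) & s)) = max(0, 0.43) = 0.43
~s: Gödel ¬ of 0.43 = 0 (operand ≠ 0)
(~s & r) = min(0, 0.07) = 0
(((p -> (~r | ~((~s -> p) -> (~s -> q)))) | ((q -> s) & s)) | (~s & r)) = max(0.43, 0) = 0.43

0.43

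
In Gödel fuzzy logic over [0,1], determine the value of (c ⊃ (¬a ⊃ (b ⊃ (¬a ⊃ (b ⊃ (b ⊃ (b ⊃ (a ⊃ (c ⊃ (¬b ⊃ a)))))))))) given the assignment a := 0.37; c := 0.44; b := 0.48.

¬a: Gödel ¬ of 0.37 = 0 (operand ≠ 0)
¬a: Gödel ¬ of 0.37 = 0 (operand ≠ 0)
¬b: Gödel ¬ of 0.48 = 0 (operand ≠ 0)
(¬b ⊃ a): 0 ≤ 0.37, so result = 1
(c ⊃ (¬b ⊃ a)): 0.44 ≤ 1, so result = 1
(a ⊃ (c ⊃ (¬b ⊃ a))): 0.37 ≤ 1, so result = 1
(b ⊃ (a ⊃ (c ⊃ (¬b ⊃ a)))): 0.48 ≤ 1, so result = 1
(b ⊃ (b ⊃ (a ⊃ (c ⊃ (¬b ⊃ a))))): 0.48 ≤ 1, so result = 1
(b ⊃ (b ⊃ (b ⊃ (a ⊃ (c ⊃ (¬b ⊃ a)))))): 0.48 ≤ 1, so result = 1
(¬a ⊃ (b ⊃ (b ⊃ (b ⊃ (a ⊃ (c ⊃ (¬b ⊃ a))))))): 0 ≤ 1, so result = 1
(b ⊃ (¬a ⊃ (b ⊃ (b ⊃ (b ⊃ (a ⊃ (c ⊃ (¬b ⊃ a)))))))): 0.48 ≤ 1, so result = 1
(¬a ⊃ (b ⊃ (¬a ⊃ (b ⊃ (b ⊃ (b ⊃ (a ⊃ (c ⊃ (¬b ⊃ a))))))))): 0 ≤ 1, so result = 1
(c ⊃ (¬a ⊃ (b ⊃ (¬a ⊃ (b ⊃ (b ⊃ (b ⊃ (a ⊃ (c ⊃ (¬b ⊃ a)))))))))): 0.44 ≤ 1, so result = 1

1.00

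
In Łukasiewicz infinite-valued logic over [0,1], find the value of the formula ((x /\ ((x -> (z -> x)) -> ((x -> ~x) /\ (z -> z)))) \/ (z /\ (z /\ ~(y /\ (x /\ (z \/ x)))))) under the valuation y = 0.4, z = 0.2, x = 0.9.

0.20

(z -> x): min(1, 1 − 0.2 + 0.9) = 1
(x -> (z -> x)): min(1, 1 − 0.9 + 1) = 1
~x: Łukasiewicz ¬ gives 1 − 0.9 = 0.1
(x -> ~x): min(1, 1 − 0.9 + 0.1) = 0.2
(z -> z): min(1, 1 − 0.2 + 0.2) = 1
((x -> ~x) /\ (z -> z)) = min(0.2, 1) = 0.2
((x -> (z -> x)) -> ((x -> ~x) /\ (z -> z))): min(1, 1 − 1 + 0.2) = 0.2
(x /\ ((x -> (z -> x)) -> ((x -> ~x) /\ (z -> z)))) = min(0.9, 0.2) = 0.2
(z \/ x) = max(0.2, 0.9) = 0.9
(x /\ (z \/ x)) = min(0.9, 0.9) = 0.9
(y /\ (x /\ (z \/ x))) = min(0.4, 0.9) = 0.4
~(y /\ (x /\ (z \/ x))): Łukasiewicz ¬ gives 1 − 0.4 = 0.6
(z /\ ~(y /\ (x /\ (z \/ x)))) = min(0.2, 0.6) = 0.2
(z /\ (z /\ ~(y /\ (x /\ (z \/ x))))) = min(0.2, 0.2) = 0.2
((x /\ ((x -> (z -> x)) -> ((x -> ~x) /\ (z -> z)))) \/ (z /\ (z /\ ~(y /\ (x /\ (z \/ x)))))) = max(0.2, 0.2) = 0.2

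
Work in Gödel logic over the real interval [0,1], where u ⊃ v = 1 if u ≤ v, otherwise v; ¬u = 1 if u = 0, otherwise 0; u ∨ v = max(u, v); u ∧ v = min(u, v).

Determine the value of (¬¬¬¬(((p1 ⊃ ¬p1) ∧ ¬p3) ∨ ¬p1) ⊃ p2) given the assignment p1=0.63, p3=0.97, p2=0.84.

¬p1: Gödel ¬ of 0.63 = 0 (operand ≠ 0)
(p1 ⊃ ¬p1): 0.63 > 0, so result = 0
¬p3: Gödel ¬ of 0.97 = 0 (operand ≠ 0)
((p1 ⊃ ¬p1) ∧ ¬p3) = min(0, 0) = 0
¬p1: Gödel ¬ of 0.63 = 0 (operand ≠ 0)
(((p1 ⊃ ¬p1) ∧ ¬p3) ∨ ¬p1) = max(0, 0) = 0
¬(((p1 ⊃ ¬p1) ∧ ¬p3) ∨ ¬p1): Gödel ¬ of 0 = 1 (operand is 0)
¬¬(((p1 ⊃ ¬p1) ∧ ¬p3) ∨ ¬p1): Gödel ¬ of 1 = 0 (operand ≠ 0)
¬¬¬(((p1 ⊃ ¬p1) ∧ ¬p3) ∨ ¬p1): Gödel ¬ of 0 = 1 (operand is 0)
¬¬¬¬(((p1 ⊃ ¬p1) ∧ ¬p3) ∨ ¬p1): Gödel ¬ of 1 = 0 (operand ≠ 0)
(¬¬¬¬(((p1 ⊃ ¬p1) ∧ ¬p3) ∨ ¬p1) ⊃ p2): 0 ≤ 0.84, so result = 1

1.00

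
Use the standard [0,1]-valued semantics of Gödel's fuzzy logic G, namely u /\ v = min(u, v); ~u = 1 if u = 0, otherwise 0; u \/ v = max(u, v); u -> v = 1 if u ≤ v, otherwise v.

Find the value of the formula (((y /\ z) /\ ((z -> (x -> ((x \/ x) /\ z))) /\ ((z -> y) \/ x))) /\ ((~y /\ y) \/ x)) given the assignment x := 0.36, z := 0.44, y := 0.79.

(y /\ z) = min(0.79, 0.44) = 0.44
(x \/ x) = max(0.36, 0.36) = 0.36
((x \/ x) /\ z) = min(0.36, 0.44) = 0.36
(x -> ((x \/ x) /\ z)): 0.36 ≤ 0.36, so result = 1
(z -> (x -> ((x \/ x) /\ z))): 0.44 ≤ 1, so result = 1
(z -> y): 0.44 ≤ 0.79, so result = 1
((z -> y) \/ x) = max(1, 0.36) = 1
((z -> (x -> ((x \/ x) /\ z))) /\ ((z -> y) \/ x)) = min(1, 1) = 1
((y /\ z) /\ ((z -> (x -> ((x \/ x) /\ z))) /\ ((z -> y) \/ x))) = min(0.44, 1) = 0.44
~y: Gödel ¬ of 0.79 = 0 (operand ≠ 0)
(~y /\ y) = min(0, 0.79) = 0
((~y /\ y) \/ x) = max(0, 0.36) = 0.36
(((y /\ z) /\ ((z -> (x -> ((x \/ x) /\ z))) /\ ((z -> y) \/ x))) /\ ((~y /\ y) \/ x)) = min(0.44, 0.36) = 0.36

0.36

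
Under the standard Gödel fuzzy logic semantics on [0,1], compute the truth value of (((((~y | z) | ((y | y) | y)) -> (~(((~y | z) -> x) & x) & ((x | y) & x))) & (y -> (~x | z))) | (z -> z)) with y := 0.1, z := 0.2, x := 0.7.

1.00

~y: Gödel ¬ of 0.1 = 0 (operand ≠ 0)
(~y | z) = max(0, 0.2) = 0.2
(y | y) = max(0.1, 0.1) = 0.1
((y | y) | y) = max(0.1, 0.1) = 0.1
((~y | z) | ((y | y) | y)) = max(0.2, 0.1) = 0.2
~y: Gödel ¬ of 0.1 = 0 (operand ≠ 0)
(~y | z) = max(0, 0.2) = 0.2
((~y | z) -> x): 0.2 ≤ 0.7, so result = 1
(((~y | z) -> x) & x) = min(1, 0.7) = 0.7
~(((~y | z) -> x) & x): Gödel ¬ of 0.7 = 0 (operand ≠ 0)
(x | y) = max(0.7, 0.1) = 0.7
((x | y) & x) = min(0.7, 0.7) = 0.7
(~(((~y | z) -> x) & x) & ((x | y) & x)) = min(0, 0.7) = 0
(((~y | z) | ((y | y) | y)) -> (~(((~y | z) -> x) & x) & ((x | y) & x))): 0.2 > 0, so result = 0
~x: Gödel ¬ of 0.7 = 0 (operand ≠ 0)
(~x | z) = max(0, 0.2) = 0.2
(y -> (~x | z)): 0.1 ≤ 0.2, so result = 1
((((~y | z) | ((y | y) | y)) -> (~(((~y | z) -> x) & x) & ((x | y) & x))) & (y -> (~x | z))) = min(0, 1) = 0
(z -> z): 0.2 ≤ 0.2, so result = 1
(((((~y | z) | ((y | y) | y)) -> (~(((~y | z) -> x) & x) & ((x | y) & x))) & (y -> (~x | z))) | (z -> z)) = max(0, 1) = 1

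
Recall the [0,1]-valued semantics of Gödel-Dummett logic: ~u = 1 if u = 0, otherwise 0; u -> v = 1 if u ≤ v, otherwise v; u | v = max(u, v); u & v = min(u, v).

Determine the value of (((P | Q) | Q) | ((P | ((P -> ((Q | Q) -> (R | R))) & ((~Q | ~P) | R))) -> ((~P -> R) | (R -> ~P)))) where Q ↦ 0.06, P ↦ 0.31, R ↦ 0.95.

(P | Q) = max(0.31, 0.06) = 0.31
((P | Q) | Q) = max(0.31, 0.06) = 0.31
(Q | Q) = max(0.06, 0.06) = 0.06
(R | R) = max(0.95, 0.95) = 0.95
((Q | Q) -> (R | R)): 0.06 ≤ 0.95, so result = 1
(P -> ((Q | Q) -> (R | R))): 0.31 ≤ 1, so result = 1
~Q: Gödel ¬ of 0.06 = 0 (operand ≠ 0)
~P: Gödel ¬ of 0.31 = 0 (operand ≠ 0)
(~Q | ~P) = max(0, 0) = 0
((~Q | ~P) | R) = max(0, 0.95) = 0.95
((P -> ((Q | Q) -> (R | R))) & ((~Q | ~P) | R)) = min(1, 0.95) = 0.95
(P | ((P -> ((Q | Q) -> (R | R))) & ((~Q | ~P) | R))) = max(0.31, 0.95) = 0.95
~P: Gödel ¬ of 0.31 = 0 (operand ≠ 0)
(~P -> R): 0 ≤ 0.95, so result = 1
~P: Gödel ¬ of 0.31 = 0 (operand ≠ 0)
(R -> ~P): 0.95 > 0, so result = 0
((~P -> R) | (R -> ~P)) = max(1, 0) = 1
((P | ((P -> ((Q | Q) -> (R | R))) & ((~Q | ~P) | R))) -> ((~P -> R) | (R -> ~P))): 0.95 ≤ 1, so result = 1
(((P | Q) | Q) | ((P | ((P -> ((Q | Q) -> (R | R))) & ((~Q | ~P) | R))) -> ((~P -> R) | (R -> ~P)))) = max(0.31, 1) = 1

1.00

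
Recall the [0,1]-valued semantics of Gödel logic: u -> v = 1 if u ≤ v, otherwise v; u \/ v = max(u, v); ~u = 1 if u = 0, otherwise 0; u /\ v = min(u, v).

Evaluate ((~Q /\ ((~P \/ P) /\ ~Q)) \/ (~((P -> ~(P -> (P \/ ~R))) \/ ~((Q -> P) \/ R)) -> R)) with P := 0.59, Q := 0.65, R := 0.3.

~Q: Gödel ¬ of 0.65 = 0 (operand ≠ 0)
~P: Gödel ¬ of 0.59 = 0 (operand ≠ 0)
(~P \/ P) = max(0, 0.59) = 0.59
~Q: Gödel ¬ of 0.65 = 0 (operand ≠ 0)
((~P \/ P) /\ ~Q) = min(0.59, 0) = 0
(~Q /\ ((~P \/ P) /\ ~Q)) = min(0, 0) = 0
~R: Gödel ¬ of 0.3 = 0 (operand ≠ 0)
(P \/ ~R) = max(0.59, 0) = 0.59
(P -> (P \/ ~R)): 0.59 ≤ 0.59, so result = 1
~(P -> (P \/ ~R)): Gödel ¬ of 1 = 0 (operand ≠ 0)
(P -> ~(P -> (P \/ ~R))): 0.59 > 0, so result = 0
(Q -> P): 0.65 > 0.59, so result = 0.59
((Q -> P) \/ R) = max(0.59, 0.3) = 0.59
~((Q -> P) \/ R): Gödel ¬ of 0.59 = 0 (operand ≠ 0)
((P -> ~(P -> (P \/ ~R))) \/ ~((Q -> P) \/ R)) = max(0, 0) = 0
~((P -> ~(P -> (P \/ ~R))) \/ ~((Q -> P) \/ R)): Gödel ¬ of 0 = 1 (operand is 0)
(~((P -> ~(P -> (P \/ ~R))) \/ ~((Q -> P) \/ R)) -> R): 1 > 0.3, so result = 0.3
((~Q /\ ((~P \/ P) /\ ~Q)) \/ (~((P -> ~(P -> (P \/ ~R))) \/ ~((Q -> P) \/ R)) -> R)) = max(0, 0.3) = 0.3

0.30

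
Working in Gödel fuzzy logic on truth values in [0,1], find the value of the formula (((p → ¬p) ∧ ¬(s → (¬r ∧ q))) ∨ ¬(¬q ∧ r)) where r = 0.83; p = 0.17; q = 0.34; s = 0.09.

¬p: Gödel ¬ of 0.17 = 0 (operand ≠ 0)
(p → ¬p): 0.17 > 0, so result = 0
¬r: Gödel ¬ of 0.83 = 0 (operand ≠ 0)
(¬r ∧ q) = min(0, 0.34) = 0
(s → (¬r ∧ q)): 0.09 > 0, so result = 0
¬(s → (¬r ∧ q)): Gödel ¬ of 0 = 1 (operand is 0)
((p → ¬p) ∧ ¬(s → (¬r ∧ q))) = min(0, 1) = 0
¬q: Gödel ¬ of 0.34 = 0 (operand ≠ 0)
(¬q ∧ r) = min(0, 0.83) = 0
¬(¬q ∧ r): Gödel ¬ of 0 = 1 (operand is 0)
(((p → ¬p) ∧ ¬(s → (¬r ∧ q))) ∨ ¬(¬q ∧ r)) = max(0, 1) = 1

1.00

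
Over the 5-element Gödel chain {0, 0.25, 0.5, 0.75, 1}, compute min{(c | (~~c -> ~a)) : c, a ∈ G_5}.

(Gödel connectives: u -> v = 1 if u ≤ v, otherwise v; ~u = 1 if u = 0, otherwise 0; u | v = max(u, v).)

0.25

The minimum is attained at c = 0.25, a = 0.25:
  ~c: Gödel ¬ of 0.25 = 0 (operand ≠ 0)
  ~~c: Gödel ¬ of 0 = 1 (operand is 0)
  ~a: Gödel ¬ of 0.25 = 0 (operand ≠ 0)
  (~~c -> ~a): 1 > 0, so result = 0
  (c | (~~c -> ~a)) = max(0.25, 0) = 0.25
Checking all 25 assignments confirms none give a value below 0.25.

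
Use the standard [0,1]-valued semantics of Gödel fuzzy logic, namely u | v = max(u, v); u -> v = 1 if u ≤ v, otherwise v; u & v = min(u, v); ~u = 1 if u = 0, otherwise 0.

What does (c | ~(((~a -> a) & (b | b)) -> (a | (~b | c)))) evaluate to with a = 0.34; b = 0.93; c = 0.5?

~a: Gödel ¬ of 0.34 = 0 (operand ≠ 0)
(~a -> a): 0 ≤ 0.34, so result = 1
(b | b) = max(0.93, 0.93) = 0.93
((~a -> a) & (b | b)) = min(1, 0.93) = 0.93
~b: Gödel ¬ of 0.93 = 0 (operand ≠ 0)
(~b | c) = max(0, 0.5) = 0.5
(a | (~b | c)) = max(0.34, 0.5) = 0.5
(((~a -> a) & (b | b)) -> (a | (~b | c))): 0.93 > 0.5, so result = 0.5
~(((~a -> a) & (b | b)) -> (a | (~b | c))): Gödel ¬ of 0.5 = 0 (operand ≠ 0)
(c | ~(((~a -> a) & (b | b)) -> (a | (~b | c)))) = max(0.5, 0) = 0.5

0.50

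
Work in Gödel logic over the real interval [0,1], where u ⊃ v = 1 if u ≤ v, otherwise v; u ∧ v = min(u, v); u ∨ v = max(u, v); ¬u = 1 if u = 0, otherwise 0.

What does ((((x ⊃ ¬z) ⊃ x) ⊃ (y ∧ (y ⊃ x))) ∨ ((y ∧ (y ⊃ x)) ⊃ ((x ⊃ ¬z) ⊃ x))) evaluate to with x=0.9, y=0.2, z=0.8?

¬z: Gödel ¬ of 0.8 = 0 (operand ≠ 0)
(x ⊃ ¬z): 0.9 > 0, so result = 0
((x ⊃ ¬z) ⊃ x): 0 ≤ 0.9, so result = 1
(y ⊃ x): 0.2 ≤ 0.9, so result = 1
(y ∧ (y ⊃ x)) = min(0.2, 1) = 0.2
(((x ⊃ ¬z) ⊃ x) ⊃ (y ∧ (y ⊃ x))): 1 > 0.2, so result = 0.2
(y ⊃ x): 0.2 ≤ 0.9, so result = 1
(y ∧ (y ⊃ x)) = min(0.2, 1) = 0.2
¬z: Gödel ¬ of 0.8 = 0 (operand ≠ 0)
(x ⊃ ¬z): 0.9 > 0, so result = 0
((x ⊃ ¬z) ⊃ x): 0 ≤ 0.9, so result = 1
((y ∧ (y ⊃ x)) ⊃ ((x ⊃ ¬z) ⊃ x)): 0.2 ≤ 1, so result = 1
((((x ⊃ ¬z) ⊃ x) ⊃ (y ∧ (y ⊃ x))) ∨ ((y ∧ (y ⊃ x)) ⊃ ((x ⊃ ¬z) ⊃ x))) = max(0.2, 1) = 1

1.00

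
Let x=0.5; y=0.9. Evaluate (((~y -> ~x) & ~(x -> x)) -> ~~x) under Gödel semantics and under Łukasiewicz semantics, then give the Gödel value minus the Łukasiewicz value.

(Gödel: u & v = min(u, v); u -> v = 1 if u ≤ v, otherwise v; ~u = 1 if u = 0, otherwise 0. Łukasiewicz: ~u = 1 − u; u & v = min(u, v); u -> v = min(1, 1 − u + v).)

Gödel evaluation:
  ~y: Gödel ¬ of 0.9 = 0 (operand ≠ 0)
  ~x: Gödel ¬ of 0.5 = 0 (operand ≠ 0)
  (~y -> ~x): 0 ≤ 0, so result = 1
  (x -> x): 0.5 ≤ 0.5, so result = 1
  ~(x -> x): Gödel ¬ of 1 = 0 (operand ≠ 0)
  ((~y -> ~x) & ~(x -> x)) = min(1, 0) = 0
  ~x: Gödel ¬ of 0.5 = 0 (operand ≠ 0)
  ~~x: Gödel ¬ of 0 = 1 (operand is 0)
  (((~y -> ~x) & ~(x -> x)) -> ~~x): 0 ≤ 1, so result = 1
  Gödel value = 1
Łukasiewicz evaluation:
  ~y: Łukasiewicz ¬ gives 1 − 0.9 = 0.1
  ~x: Łukasiewicz ¬ gives 1 − 0.5 = 0.5
  (~y -> ~x): min(1, 1 − 0.1 + 0.5) = 1
  (x -> x): min(1, 1 − 0.5 + 0.5) = 1
  ~(x -> x): Łukasiewicz ¬ gives 1 − 1 = 0
  ((~y -> ~x) & ~(x -> x)) = min(1, 0) = 0
  ~x: Łukasiewicz ¬ gives 1 − 0.5 = 0.5
  ~~x: Łukasiewicz ¬ gives 1 − 0.5 = 0.5
  (((~y -> ~x) & ~(x -> x)) -> ~~x): min(1, 1 − 0 + 0.5) = 1
  Łukasiewicz value = 1
Difference: 1 − 1 = 0.00

0.00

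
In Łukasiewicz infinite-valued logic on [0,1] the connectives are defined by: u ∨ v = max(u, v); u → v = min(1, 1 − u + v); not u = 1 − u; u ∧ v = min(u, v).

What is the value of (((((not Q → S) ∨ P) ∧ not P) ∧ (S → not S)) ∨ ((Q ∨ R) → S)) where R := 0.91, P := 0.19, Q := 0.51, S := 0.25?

0.76

not Q: Łukasiewicz ¬ gives 1 − 0.51 = 0.49
(not Q → S): min(1, 1 − 0.49 + 0.25) = 0.76
((not Q → S) ∨ P) = max(0.76, 0.19) = 0.76
not P: Łukasiewicz ¬ gives 1 − 0.19 = 0.81
(((not Q → S) ∨ P) ∧ not P) = min(0.76, 0.81) = 0.76
not S: Łukasiewicz ¬ gives 1 − 0.25 = 0.75
(S → not S): min(1, 1 − 0.25 + 0.75) = 1
((((not Q → S) ∨ P) ∧ not P) ∧ (S → not S)) = min(0.76, 1) = 0.76
(Q ∨ R) = max(0.51, 0.91) = 0.91
((Q ∨ R) → S): min(1, 1 − 0.91 + 0.25) = 0.34
(((((not Q → S) ∨ P) ∧ not P) ∧ (S → not S)) ∨ ((Q ∨ R) → S)) = max(0.76, 0.34) = 0.76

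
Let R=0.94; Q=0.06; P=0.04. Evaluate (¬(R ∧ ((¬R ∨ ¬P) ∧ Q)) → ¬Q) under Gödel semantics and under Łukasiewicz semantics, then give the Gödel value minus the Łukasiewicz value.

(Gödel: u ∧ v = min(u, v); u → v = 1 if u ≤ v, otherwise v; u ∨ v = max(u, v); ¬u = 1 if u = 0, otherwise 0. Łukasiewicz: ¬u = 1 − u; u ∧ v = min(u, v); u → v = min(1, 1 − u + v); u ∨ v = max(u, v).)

Gödel evaluation:
  ¬R: Gödel ¬ of 0.94 = 0 (operand ≠ 0)
  ¬P: Gödel ¬ of 0.04 = 0 (operand ≠ 0)
  (¬R ∨ ¬P) = max(0, 0) = 0
  ((¬R ∨ ¬P) ∧ Q) = min(0, 0.06) = 0
  (R ∧ ((¬R ∨ ¬P) ∧ Q)) = min(0.94, 0) = 0
  ¬(R ∧ ((¬R ∨ ¬P) ∧ Q)): Gödel ¬ of 0 = 1 (operand is 0)
  ¬Q: Gödel ¬ of 0.06 = 0 (operand ≠ 0)
  (¬(R ∧ ((¬R ∨ ¬P) ∧ Q)) → ¬Q): 1 > 0, so result = 0
  Gödel value = 0
Łukasiewicz evaluation:
  ¬R: Łukasiewicz ¬ gives 1 − 0.94 = 0.06
  ¬P: Łukasiewicz ¬ gives 1 − 0.04 = 0.96
  (¬R ∨ ¬P) = max(0.06, 0.96) = 0.96
  ((¬R ∨ ¬P) ∧ Q) = min(0.96, 0.06) = 0.06
  (R ∧ ((¬R ∨ ¬P) ∧ Q)) = min(0.94, 0.06) = 0.06
  ¬(R ∧ ((¬R ∨ ¬P) ∧ Q)): Łukasiewicz ¬ gives 1 − 0.06 = 0.94
  ¬Q: Łukasiewicz ¬ gives 1 − 0.06 = 0.94
  (¬(R ∧ ((¬R ∨ ¬P) ∧ Q)) → ¬Q): min(1, 1 − 0.94 + 0.94) = 1
  Łukasiewicz value = 1
Difference: 0 − 1 = -1.00

-1.00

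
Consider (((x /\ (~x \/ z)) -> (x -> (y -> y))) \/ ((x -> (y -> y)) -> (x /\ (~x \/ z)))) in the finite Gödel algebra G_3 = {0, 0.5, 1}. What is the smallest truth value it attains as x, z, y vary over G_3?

1.00

Every assignment gives 1. For instance at x = 0, z = 0, y = 0:
  ~x: Gödel ¬ of 0 = 1 (operand is 0)
  (~x \/ z) = max(1, 0) = 1
  (x /\ (~x \/ z)) = min(0, 1) = 0
  (y -> y): 0 ≤ 0, so result = 1
  (x -> (y -> y)): 0 ≤ 1, so result = 1
  ((x /\ (~x \/ z)) -> (x -> (y -> y))): 0 ≤ 1, so result = 1
  (y -> y): 0 ≤ 0, so result = 1
  (x -> (y -> y)): 0 ≤ 1, so result = 1
  ~x: Gödel ¬ of 0 = 1 (operand is 0)
  (~x \/ z) = max(1, 0) = 1
  (x /\ (~x \/ z)) = min(0, 1) = 0
  ((x -> (y -> y)) -> (x /\ (~x \/ z))): 1 > 0, so result = 0
  (((x /\ (~x \/ z)) -> (x -> (y -> y))) \/ ((x -> (y -> y)) -> (x /\ (~x \/ z)))) = max(1, 0) = 1
All 27 assignments give value 1 — the formula is a G_3-tautology.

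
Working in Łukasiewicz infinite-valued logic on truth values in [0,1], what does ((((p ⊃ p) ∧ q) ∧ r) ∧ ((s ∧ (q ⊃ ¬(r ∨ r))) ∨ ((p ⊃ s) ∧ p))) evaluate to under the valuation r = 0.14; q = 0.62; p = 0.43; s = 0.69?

(p ⊃ p): min(1, 1 − 0.43 + 0.43) = 1
((p ⊃ p) ∧ q) = min(1, 0.62) = 0.62
(((p ⊃ p) ∧ q) ∧ r) = min(0.62, 0.14) = 0.14
(r ∨ r) = max(0.14, 0.14) = 0.14
¬(r ∨ r): Łukasiewicz ¬ gives 1 − 0.14 = 0.86
(q ⊃ ¬(r ∨ r)): min(1, 1 − 0.62 + 0.86) = 1
(s ∧ (q ⊃ ¬(r ∨ r))) = min(0.69, 1) = 0.69
(p ⊃ s): min(1, 1 − 0.43 + 0.69) = 1
((p ⊃ s) ∧ p) = min(1, 0.43) = 0.43
((s ∧ (q ⊃ ¬(r ∨ r))) ∨ ((p ⊃ s) ∧ p)) = max(0.69, 0.43) = 0.69
((((p ⊃ p) ∧ q) ∧ r) ∧ ((s ∧ (q ⊃ ¬(r ∨ r))) ∨ ((p ⊃ s) ∧ p))) = min(0.14, 0.69) = 0.14

0.14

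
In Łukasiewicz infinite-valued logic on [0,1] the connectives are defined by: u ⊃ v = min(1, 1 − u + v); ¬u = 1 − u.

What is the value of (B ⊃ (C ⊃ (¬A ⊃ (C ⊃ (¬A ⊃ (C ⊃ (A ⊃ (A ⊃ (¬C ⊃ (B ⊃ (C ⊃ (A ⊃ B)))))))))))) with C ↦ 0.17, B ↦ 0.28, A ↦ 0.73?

¬A: Łukasiewicz ¬ gives 1 − 0.73 = 0.27
¬A: Łukasiewicz ¬ gives 1 − 0.73 = 0.27
¬C: Łukasiewicz ¬ gives 1 − 0.17 = 0.83
(A ⊃ B): min(1, 1 − 0.73 + 0.28) = 0.55
(C ⊃ (A ⊃ B)): min(1, 1 − 0.17 + 0.55) = 1
(B ⊃ (C ⊃ (A ⊃ B))): min(1, 1 − 0.28 + 1) = 1
(¬C ⊃ (B ⊃ (C ⊃ (A ⊃ B)))): min(1, 1 − 0.83 + 1) = 1
(A ⊃ (¬C ⊃ (B ⊃ (C ⊃ (A ⊃ B))))): min(1, 1 − 0.73 + 1) = 1
(A ⊃ (A ⊃ (¬C ⊃ (B ⊃ (C ⊃ (A ⊃ B)))))): min(1, 1 − 0.73 + 1) = 1
(C ⊃ (A ⊃ (A ⊃ (¬C ⊃ (B ⊃ (C ⊃ (A ⊃ B))))))): min(1, 1 − 0.17 + 1) = 1
(¬A ⊃ (C ⊃ (A ⊃ (A ⊃ (¬C ⊃ (B ⊃ (C ⊃ (A ⊃ B)))))))): min(1, 1 − 0.27 + 1) = 1
(C ⊃ (¬A ⊃ (C ⊃ (A ⊃ (A ⊃ (¬C ⊃ (B ⊃ (C ⊃ (A ⊃ B))))))))): min(1, 1 − 0.17 + 1) = 1
(¬A ⊃ (C ⊃ (¬A ⊃ (C ⊃ (A ⊃ (A ⊃ (¬C ⊃ (B ⊃ (C ⊃ (A ⊃ B)))))))))): min(1, 1 − 0.27 + 1) = 1
(C ⊃ (¬A ⊃ (C ⊃ (¬A ⊃ (C ⊃ (A ⊃ (A ⊃ (¬C ⊃ (B ⊃ (C ⊃ (A ⊃ B))))))))))): min(1, 1 − 0.17 + 1) = 1
(B ⊃ (C ⊃ (¬A ⊃ (C ⊃ (¬A ⊃ (C ⊃ (A ⊃ (A ⊃ (¬C ⊃ (B ⊃ (C ⊃ (A ⊃ B)))))))))))): min(1, 1 − 0.28 + 1) = 1

1.00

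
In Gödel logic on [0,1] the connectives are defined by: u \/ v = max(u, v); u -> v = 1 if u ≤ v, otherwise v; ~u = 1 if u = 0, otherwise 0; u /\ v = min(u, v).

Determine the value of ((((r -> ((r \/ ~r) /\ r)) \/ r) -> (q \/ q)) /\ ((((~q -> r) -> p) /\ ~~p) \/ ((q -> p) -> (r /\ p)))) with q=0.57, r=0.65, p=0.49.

0.57

~r: Gödel ¬ of 0.65 = 0 (operand ≠ 0)
(r \/ ~r) = max(0.65, 0) = 0.65
((r \/ ~r) /\ r) = min(0.65, 0.65) = 0.65
(r -> ((r \/ ~r) /\ r)): 0.65 ≤ 0.65, so result = 1
((r -> ((r \/ ~r) /\ r)) \/ r) = max(1, 0.65) = 1
(q \/ q) = max(0.57, 0.57) = 0.57
(((r -> ((r \/ ~r) /\ r)) \/ r) -> (q \/ q)): 1 > 0.57, so result = 0.57
~q: Gödel ¬ of 0.57 = 0 (operand ≠ 0)
(~q -> r): 0 ≤ 0.65, so result = 1
((~q -> r) -> p): 1 > 0.49, so result = 0.49
~p: Gödel ¬ of 0.49 = 0 (operand ≠ 0)
~~p: Gödel ¬ of 0 = 1 (operand is 0)
(((~q -> r) -> p) /\ ~~p) = min(0.49, 1) = 0.49
(q -> p): 0.57 > 0.49, so result = 0.49
(r /\ p) = min(0.65, 0.49) = 0.49
((q -> p) -> (r /\ p)): 0.49 ≤ 0.49, so result = 1
((((~q -> r) -> p) /\ ~~p) \/ ((q -> p) -> (r /\ p))) = max(0.49, 1) = 1
((((r -> ((r \/ ~r) /\ r)) \/ r) -> (q \/ q)) /\ ((((~q -> r) -> p) /\ ~~p) \/ ((q -> p) -> (r /\ p)))) = min(0.57, 1) = 0.57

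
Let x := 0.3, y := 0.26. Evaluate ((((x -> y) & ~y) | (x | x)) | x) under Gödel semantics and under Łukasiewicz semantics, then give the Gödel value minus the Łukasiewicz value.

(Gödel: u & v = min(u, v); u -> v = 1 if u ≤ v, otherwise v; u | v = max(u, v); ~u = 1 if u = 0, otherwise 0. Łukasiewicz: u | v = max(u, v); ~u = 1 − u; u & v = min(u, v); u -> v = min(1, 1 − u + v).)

Gödel evaluation:
  (x -> y): 0.3 > 0.26, so result = 0.26
  ~y: Gödel ¬ of 0.26 = 0 (operand ≠ 0)
  ((x -> y) & ~y) = min(0.26, 0) = 0
  (x | x) = max(0.3, 0.3) = 0.3
  (((x -> y) & ~y) | (x | x)) = max(0, 0.3) = 0.3
  ((((x -> y) & ~y) | (x | x)) | x) = max(0.3, 0.3) = 0.3
  Gödel value = 0.3
Łukasiewicz evaluation:
  (x -> y): min(1, 1 − 0.3 + 0.26) = 0.96
  ~y: Łukasiewicz ¬ gives 1 − 0.26 = 0.74
  ((x -> y) & ~y) = min(0.96, 0.74) = 0.74
  (x | x) = max(0.3, 0.3) = 0.3
  (((x -> y) & ~y) | (x | x)) = max(0.74, 0.3) = 0.74
  ((((x -> y) & ~y) | (x | x)) | x) = max(0.74, 0.3) = 0.74
  Łukasiewicz value = 0.74
Difference: 0.3 − 0.74 = -0.44

-0.44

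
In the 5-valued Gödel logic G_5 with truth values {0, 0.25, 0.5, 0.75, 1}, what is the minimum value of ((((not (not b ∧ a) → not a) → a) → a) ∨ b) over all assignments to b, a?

0.25

The minimum is attained at b = 0.25, a = 0.25:
  not b: Gödel ¬ of 0.25 = 0 (operand ≠ 0)
  (not b ∧ a) = min(0, 0.25) = 0
  not (not b ∧ a): Gödel ¬ of 0 = 1 (operand is 0)
  not a: Gödel ¬ of 0.25 = 0 (operand ≠ 0)
  (not (not b ∧ a) → not a): 1 > 0, so result = 0
  ((not (not b ∧ a) → not a) → a): 0 ≤ 0.25, so result = 1
  (((not (not b ∧ a) → not a) → a) → a): 1 > 0.25, so result = 0.25
  ((((not (not b ∧ a) → not a) → a) → a) ∨ b) = max(0.25, 0.25) = 0.25
Checking all 25 assignments confirms none give a value below 0.25.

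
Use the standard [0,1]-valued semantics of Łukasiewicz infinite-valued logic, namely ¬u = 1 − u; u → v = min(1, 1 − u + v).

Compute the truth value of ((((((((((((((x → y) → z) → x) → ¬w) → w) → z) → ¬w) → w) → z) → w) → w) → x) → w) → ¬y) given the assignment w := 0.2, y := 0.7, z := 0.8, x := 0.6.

(x → y): min(1, 1 − 0.6 + 0.7) = 1
((x → y) → z): min(1, 1 − 1 + 0.8) = 0.8
(((x → y) → z) → x): min(1, 1 − 0.8 + 0.6) = 0.8
¬w: Łukasiewicz ¬ gives 1 − 0.2 = 0.8
((((x → y) → z) → x) → ¬w): min(1, 1 − 0.8 + 0.8) = 1
(((((x → y) → z) → x) → ¬w) → w): min(1, 1 − 1 + 0.2) = 0.2
((((((x → y) → z) → x) → ¬w) → w) → z): min(1, 1 − 0.2 + 0.8) = 1
¬w: Łukasiewicz ¬ gives 1 − 0.2 = 0.8
(((((((x → y) → z) → x) → ¬w) → w) → z) → ¬w): min(1, 1 − 1 + 0.8) = 0.8
((((((((x → y) → z) → x) → ¬w) → w) → z) → ¬w) → w): min(1, 1 − 0.8 + 0.2) = 0.4
(((((((((x → y) → z) → x) → ¬w) → w) → z) → ¬w) → w) → z): min(1, 1 − 0.4 + 0.8) = 1
((((((((((x → y) → z) → x) → ¬w) → w) → z) → ¬w) → w) → z) → w): min(1, 1 − 1 + 0.2) = 0.2
(((((((((((x → y) → z) → x) → ¬w) → w) → z) → ¬w) → w) → z) → w) → w): min(1, 1 − 0.2 + 0.2) = 1
((((((((((((x → y) → z) → x) → ¬w) → w) → z) → ¬w) → w) → z) → w) → w) → x): min(1, 1 − 1 + 0.6) = 0.6
(((((((((((((x → y) → z) → x) → ¬w) → w) → z) → ¬w) → w) → z) → w) → w) → x) → w): min(1, 1 − 0.6 + 0.2) = 0.6
¬y: Łukasiewicz ¬ gives 1 − 0.7 = 0.3
((((((((((((((x → y) → z) → x) → ¬w) → w) → z) → ¬w) → w) → z) → w) → w) → x) → w) → ¬y): min(1, 1 − 0.6 + 0.3) = 0.7

0.70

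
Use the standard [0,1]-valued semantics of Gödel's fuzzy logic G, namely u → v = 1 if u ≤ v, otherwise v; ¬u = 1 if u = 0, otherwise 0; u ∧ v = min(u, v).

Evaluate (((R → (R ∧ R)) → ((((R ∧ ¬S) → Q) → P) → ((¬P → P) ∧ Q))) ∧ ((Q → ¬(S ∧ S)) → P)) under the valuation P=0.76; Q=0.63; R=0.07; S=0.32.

(R ∧ R) = min(0.07, 0.07) = 0.07
(R → (R ∧ R)): 0.07 ≤ 0.07, so result = 1
¬S: Gödel ¬ of 0.32 = 0 (operand ≠ 0)
(R ∧ ¬S) = min(0.07, 0) = 0
((R ∧ ¬S) → Q): 0 ≤ 0.63, so result = 1
(((R ∧ ¬S) → Q) → P): 1 > 0.76, so result = 0.76
¬P: Gödel ¬ of 0.76 = 0 (operand ≠ 0)
(¬P → P): 0 ≤ 0.76, so result = 1
((¬P → P) ∧ Q) = min(1, 0.63) = 0.63
((((R ∧ ¬S) → Q) → P) → ((¬P → P) ∧ Q)): 0.76 > 0.63, so result = 0.63
((R → (R ∧ R)) → ((((R ∧ ¬S) → Q) → P) → ((¬P → P) ∧ Q))): 1 > 0.63, so result = 0.63
(S ∧ S) = min(0.32, 0.32) = 0.32
¬(S ∧ S): Gödel ¬ of 0.32 = 0 (operand ≠ 0)
(Q → ¬(S ∧ S)): 0.63 > 0, so result = 0
((Q → ¬(S ∧ S)) → P): 0 ≤ 0.76, so result = 1
(((R → (R ∧ R)) → ((((R ∧ ¬S) → Q) → P) → ((¬P → P) ∧ Q))) ∧ ((Q → ¬(S ∧ S)) → P)) = min(0.63, 1) = 0.63

0.63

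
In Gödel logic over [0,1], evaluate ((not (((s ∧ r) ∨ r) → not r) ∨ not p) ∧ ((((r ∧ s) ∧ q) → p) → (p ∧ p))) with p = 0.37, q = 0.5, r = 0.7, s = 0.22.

(s ∧ r) = min(0.22, 0.7) = 0.22
((s ∧ r) ∨ r) = max(0.22, 0.7) = 0.7
not r: Gödel ¬ of 0.7 = 0 (operand ≠ 0)
(((s ∧ r) ∨ r) → not r): 0.7 > 0, so result = 0
not (((s ∧ r) ∨ r) → not r): Gödel ¬ of 0 = 1 (operand is 0)
not p: Gödel ¬ of 0.37 = 0 (operand ≠ 0)
(not (((s ∧ r) ∨ r) → not r) ∨ not p) = max(1, 0) = 1
(r ∧ s) = min(0.7, 0.22) = 0.22
((r ∧ s) ∧ q) = min(0.22, 0.5) = 0.22
(((r ∧ s) ∧ q) → p): 0.22 ≤ 0.37, so result = 1
(p ∧ p) = min(0.37, 0.37) = 0.37
((((r ∧ s) ∧ q) → p) → (p ∧ p)): 1 > 0.37, so result = 0.37
((not (((s ∧ r) ∨ r) → not r) ∨ not p) ∧ ((((r ∧ s) ∧ q) → p) → (p ∧ p))) = min(1, 0.37) = 0.37

0.37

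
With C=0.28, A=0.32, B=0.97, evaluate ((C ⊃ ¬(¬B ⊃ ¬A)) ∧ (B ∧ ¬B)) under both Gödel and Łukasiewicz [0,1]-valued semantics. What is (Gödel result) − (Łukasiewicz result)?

Gödel evaluation:
  ¬B: Gödel ¬ of 0.97 = 0 (operand ≠ 0)
  ¬A: Gödel ¬ of 0.32 = 0 (operand ≠ 0)
  (¬B ⊃ ¬A): 0 ≤ 0, so result = 1
  ¬(¬B ⊃ ¬A): Gödel ¬ of 1 = 0 (operand ≠ 0)
  (C ⊃ ¬(¬B ⊃ ¬A)): 0.28 > 0, so result = 0
  ¬B: Gödel ¬ of 0.97 = 0 (operand ≠ 0)
  (B ∧ ¬B) = min(0.97, 0) = 0
  ((C ⊃ ¬(¬B ⊃ ¬A)) ∧ (B ∧ ¬B)) = min(0, 0) = 0
  Gödel value = 0
Łukasiewicz evaluation:
  ¬B: Łukasiewicz ¬ gives 1 − 0.97 = 0.03
  ¬A: Łukasiewicz ¬ gives 1 − 0.32 = 0.68
  (¬B ⊃ ¬A): min(1, 1 − 0.03 + 0.68) = 1
  ¬(¬B ⊃ ¬A): Łukasiewicz ¬ gives 1 − 1 = 0
  (C ⊃ ¬(¬B ⊃ ¬A)): min(1, 1 − 0.28 + 0) = 0.72
  ¬B: Łukasiewicz ¬ gives 1 − 0.97 = 0.03
  (B ∧ ¬B) = min(0.97, 0.03) = 0.03
  ((C ⊃ ¬(¬B ⊃ ¬A)) ∧ (B ∧ ¬B)) = min(0.72, 0.03) = 0.03
  Łukasiewicz value = 0.03
Difference: 0 − 0.03 = -0.03

-0.03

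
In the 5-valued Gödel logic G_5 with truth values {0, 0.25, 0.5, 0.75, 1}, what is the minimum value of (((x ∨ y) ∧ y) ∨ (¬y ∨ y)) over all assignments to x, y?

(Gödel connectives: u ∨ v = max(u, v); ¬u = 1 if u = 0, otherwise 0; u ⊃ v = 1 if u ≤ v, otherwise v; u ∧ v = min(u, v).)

0.25

The minimum is attained at x = 0, y = 0.25:
  (x ∨ y) = max(0, 0.25) = 0.25
  ((x ∨ y) ∧ y) = min(0.25, 0.25) = 0.25
  ¬y: Gödel ¬ of 0.25 = 0 (operand ≠ 0)
  (¬y ∨ y) = max(0, 0.25) = 0.25
  (((x ∨ y) ∧ y) ∨ (¬y ∨ y)) = max(0.25, 0.25) = 0.25
Checking all 25 assignments confirms none give a value below 0.25.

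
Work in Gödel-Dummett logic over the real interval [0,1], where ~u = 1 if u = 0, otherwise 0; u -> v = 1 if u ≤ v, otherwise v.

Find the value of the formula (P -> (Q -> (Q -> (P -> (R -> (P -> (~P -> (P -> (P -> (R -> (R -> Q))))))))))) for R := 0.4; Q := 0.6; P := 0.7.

1.00

~P: Gödel ¬ of 0.7 = 0 (operand ≠ 0)
(R -> Q): 0.4 ≤ 0.6, so result = 1
(R -> (R -> Q)): 0.4 ≤ 1, so result = 1
(P -> (R -> (R -> Q))): 0.7 ≤ 1, so result = 1
(P -> (P -> (R -> (R -> Q)))): 0.7 ≤ 1, so result = 1
(~P -> (P -> (P -> (R -> (R -> Q))))): 0 ≤ 1, so result = 1
(P -> (~P -> (P -> (P -> (R -> (R -> Q)))))): 0.7 ≤ 1, so result = 1
(R -> (P -> (~P -> (P -> (P -> (R -> (R -> Q))))))): 0.4 ≤ 1, so result = 1
(P -> (R -> (P -> (~P -> (P -> (P -> (R -> (R -> Q)))))))): 0.7 ≤ 1, so result = 1
(Q -> (P -> (R -> (P -> (~P -> (P -> (P -> (R -> (R -> Q))))))))): 0.6 ≤ 1, so result = 1
(Q -> (Q -> (P -> (R -> (P -> (~P -> (P -> (P -> (R -> (R -> Q)))))))))): 0.6 ≤ 1, so result = 1
(P -> (Q -> (Q -> (P -> (R -> (P -> (~P -> (P -> (P -> (R -> (R -> Q))))))))))): 0.7 ≤ 1, so result = 1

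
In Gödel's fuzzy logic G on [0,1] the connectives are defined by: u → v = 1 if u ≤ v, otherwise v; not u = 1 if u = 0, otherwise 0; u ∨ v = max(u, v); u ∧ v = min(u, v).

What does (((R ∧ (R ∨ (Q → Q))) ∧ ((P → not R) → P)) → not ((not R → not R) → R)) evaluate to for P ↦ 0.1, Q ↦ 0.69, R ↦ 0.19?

0.00

(Q → Q): 0.69 ≤ 0.69, so result = 1
(R ∨ (Q → Q)) = max(0.19, 1) = 1
(R ∧ (R ∨ (Q → Q))) = min(0.19, 1) = 0.19
not R: Gödel ¬ of 0.19 = 0 (operand ≠ 0)
(P → not R): 0.1 > 0, so result = 0
((P → not R) → P): 0 ≤ 0.1, so result = 1
((R ∧ (R ∨ (Q → Q))) ∧ ((P → not R) → P)) = min(0.19, 1) = 0.19
not R: Gödel ¬ of 0.19 = 0 (operand ≠ 0)
not R: Gödel ¬ of 0.19 = 0 (operand ≠ 0)
(not R → not R): 0 ≤ 0, so result = 1
((not R → not R) → R): 1 > 0.19, so result = 0.19
not ((not R → not R) → R): Gödel ¬ of 0.19 = 0 (operand ≠ 0)
(((R ∧ (R ∨ (Q → Q))) ∧ ((P → not R) → P)) → not ((not R → not R) → R)): 0.19 > 0, so result = 0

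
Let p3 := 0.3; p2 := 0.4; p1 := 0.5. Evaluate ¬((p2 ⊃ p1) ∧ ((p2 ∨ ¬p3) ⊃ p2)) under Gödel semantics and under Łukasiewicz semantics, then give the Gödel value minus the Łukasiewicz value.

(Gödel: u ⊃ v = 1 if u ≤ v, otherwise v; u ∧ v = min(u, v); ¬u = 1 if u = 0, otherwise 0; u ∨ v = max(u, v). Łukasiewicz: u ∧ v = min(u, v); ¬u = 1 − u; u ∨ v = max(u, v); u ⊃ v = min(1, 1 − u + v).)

Gödel evaluation:
  (p2 ⊃ p1): 0.4 ≤ 0.5, so result = 1
  ¬p3: Gödel ¬ of 0.3 = 0 (operand ≠ 0)
  (p2 ∨ ¬p3) = max(0.4, 0) = 0.4
  ((p2 ∨ ¬p3) ⊃ p2): 0.4 ≤ 0.4, so result = 1
  ((p2 ⊃ p1) ∧ ((p2 ∨ ¬p3) ⊃ p2)) = min(1, 1) = 1
  ¬((p2 ⊃ p1) ∧ ((p2 ∨ ¬p3) ⊃ p2)): Gödel ¬ of 1 = 0 (operand ≠ 0)
  Gödel value = 0
Łukasiewicz evaluation:
  (p2 ⊃ p1): min(1, 1 − 0.4 + 0.5) = 1
  ¬p3: Łukasiewicz ¬ gives 1 − 0.3 = 0.7
  (p2 ∨ ¬p3) = max(0.4, 0.7) = 0.7
  ((p2 ∨ ¬p3) ⊃ p2): min(1, 1 − 0.7 + 0.4) = 0.7
  ((p2 ⊃ p1) ∧ ((p2 ∨ ¬p3) ⊃ p2)) = min(1, 0.7) = 0.7
  ¬((p2 ⊃ p1) ∧ ((p2 ∨ ¬p3) ⊃ p2)): Łukasiewicz ¬ gives 1 − 0.7 = 0.3
  Łukasiewicz value = 0.3
Difference: 0 − 0.3 = -0.30

-0.30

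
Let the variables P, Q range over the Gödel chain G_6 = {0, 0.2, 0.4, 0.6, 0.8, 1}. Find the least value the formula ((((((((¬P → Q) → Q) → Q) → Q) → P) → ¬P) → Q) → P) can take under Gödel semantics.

0.00

The minimum is attained at P = 0, Q = 0.2:
  ¬P: Gödel ¬ of 0 = 1 (operand is 0)
  (¬P → Q): 1 > 0.2, so result = 0.2
  ((¬P → Q) → Q): 0.2 ≤ 0.2, so result = 1
  (((¬P → Q) → Q) → Q): 1 > 0.2, so result = 0.2
  ((((¬P → Q) → Q) → Q) → Q): 0.2 ≤ 0.2, so result = 1
  (((((¬P → Q) → Q) → Q) → Q) → P): 1 > 0, so result = 0
  ¬P: Gödel ¬ of 0 = 1 (operand is 0)
  ((((((¬P → Q) → Q) → Q) → Q) → P) → ¬P): 0 ≤ 1, so result = 1
  (((((((¬P → Q) → Q) → Q) → Q) → P) → ¬P) → Q): 1 > 0.2, so result = 0.2
  ((((((((¬P → Q) → Q) → Q) → Q) → P) → ¬P) → Q) → P): 0.2 > 0, so result = 0
Checking all 36 assignments confirms none give a value below 0.00.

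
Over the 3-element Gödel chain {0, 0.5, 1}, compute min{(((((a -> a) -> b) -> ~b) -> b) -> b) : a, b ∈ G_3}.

0.50

The minimum is attained at a = 0, b = 0.5:
  (a -> a): 0 ≤ 0, so result = 1
  ((a -> a) -> b): 1 > 0.5, so result = 0.5
  ~b: Gödel ¬ of 0.5 = 0 (operand ≠ 0)
  (((a -> a) -> b) -> ~b): 0.5 > 0, so result = 0
  ((((a -> a) -> b) -> ~b) -> b): 0 ≤ 0.5, so result = 1
  (((((a -> a) -> b) -> ~b) -> b) -> b): 1 > 0.5, so result = 0.5
Checking all 9 assignments confirms none give a value below 0.50.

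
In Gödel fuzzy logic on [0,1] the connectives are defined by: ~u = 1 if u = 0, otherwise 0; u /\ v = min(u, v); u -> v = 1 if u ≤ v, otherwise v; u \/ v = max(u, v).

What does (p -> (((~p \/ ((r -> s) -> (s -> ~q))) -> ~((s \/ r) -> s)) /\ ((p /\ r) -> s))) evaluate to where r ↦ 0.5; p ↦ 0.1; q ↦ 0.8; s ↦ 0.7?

1.00

~p: Gödel ¬ of 0.1 = 0 (operand ≠ 0)
(r -> s): 0.5 ≤ 0.7, so result = 1
~q: Gödel ¬ of 0.8 = 0 (operand ≠ 0)
(s -> ~q): 0.7 > 0, so result = 0
((r -> s) -> (s -> ~q)): 1 > 0, so result = 0
(~p \/ ((r -> s) -> (s -> ~q))) = max(0, 0) = 0
(s \/ r) = max(0.7, 0.5) = 0.7
((s \/ r) -> s): 0.7 ≤ 0.7, so result = 1
~((s \/ r) -> s): Gödel ¬ of 1 = 0 (operand ≠ 0)
((~p \/ ((r -> s) -> (s -> ~q))) -> ~((s \/ r) -> s)): 0 ≤ 0, so result = 1
(p /\ r) = min(0.1, 0.5) = 0.1
((p /\ r) -> s): 0.1 ≤ 0.7, so result = 1
(((~p \/ ((r -> s) -> (s -> ~q))) -> ~((s \/ r) -> s)) /\ ((p /\ r) -> s)) = min(1, 1) = 1
(p -> (((~p \/ ((r -> s) -> (s -> ~q))) -> ~((s \/ r) -> s)) /\ ((p /\ r) -> s))): 0.1 ≤ 1, so result = 1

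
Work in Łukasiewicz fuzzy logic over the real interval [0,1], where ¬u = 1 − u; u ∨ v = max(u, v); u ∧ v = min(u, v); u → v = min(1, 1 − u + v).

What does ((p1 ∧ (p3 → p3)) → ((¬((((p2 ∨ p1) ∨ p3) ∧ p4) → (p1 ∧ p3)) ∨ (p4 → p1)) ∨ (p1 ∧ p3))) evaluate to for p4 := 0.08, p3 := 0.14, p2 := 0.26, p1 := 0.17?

(p3 → p3): min(1, 1 − 0.14 + 0.14) = 1
(p1 ∧ (p3 → p3)) = min(0.17, 1) = 0.17
(p2 ∨ p1) = max(0.26, 0.17) = 0.26
((p2 ∨ p1) ∨ p3) = max(0.26, 0.14) = 0.26
(((p2 ∨ p1) ∨ p3) ∧ p4) = min(0.26, 0.08) = 0.08
(p1 ∧ p3) = min(0.17, 0.14) = 0.14
((((p2 ∨ p1) ∨ p3) ∧ p4) → (p1 ∧ p3)): min(1, 1 − 0.08 + 0.14) = 1
¬((((p2 ∨ p1) ∨ p3) ∧ p4) → (p1 ∧ p3)): Łukasiewicz ¬ gives 1 − 1 = 0
(p4 → p1): min(1, 1 − 0.08 + 0.17) = 1
(¬((((p2 ∨ p1) ∨ p3) ∧ p4) → (p1 ∧ p3)) ∨ (p4 → p1)) = max(0, 1) = 1
(p1 ∧ p3) = min(0.17, 0.14) = 0.14
((¬((((p2 ∨ p1) ∨ p3) ∧ p4) → (p1 ∧ p3)) ∨ (p4 → p1)) ∨ (p1 ∧ p3)) = max(1, 0.14) = 1
((p1 ∧ (p3 → p3)) → ((¬((((p2 ∨ p1) ∨ p3) ∧ p4) → (p1 ∧ p3)) ∨ (p4 → p1)) ∨ (p1 ∧ p3))): min(1, 1 − 0.17 + 1) = 1

1.00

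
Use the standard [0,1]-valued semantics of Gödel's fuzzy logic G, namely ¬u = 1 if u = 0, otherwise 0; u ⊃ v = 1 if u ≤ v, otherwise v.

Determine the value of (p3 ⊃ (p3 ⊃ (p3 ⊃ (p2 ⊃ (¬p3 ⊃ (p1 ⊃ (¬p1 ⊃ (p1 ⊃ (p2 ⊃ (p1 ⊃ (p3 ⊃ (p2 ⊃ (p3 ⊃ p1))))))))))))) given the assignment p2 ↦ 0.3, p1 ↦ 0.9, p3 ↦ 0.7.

1.00

¬p3: Gödel ¬ of 0.7 = 0 (operand ≠ 0)
¬p1: Gödel ¬ of 0.9 = 0 (operand ≠ 0)
(p3 ⊃ p1): 0.7 ≤ 0.9, so result = 1
(p2 ⊃ (p3 ⊃ p1)): 0.3 ≤ 1, so result = 1
(p3 ⊃ (p2 ⊃ (p3 ⊃ p1))): 0.7 ≤ 1, so result = 1
(p1 ⊃ (p3 ⊃ (p2 ⊃ (p3 ⊃ p1)))): 0.9 ≤ 1, so result = 1
(p2 ⊃ (p1 ⊃ (p3 ⊃ (p2 ⊃ (p3 ⊃ p1))))): 0.3 ≤ 1, so result = 1
(p1 ⊃ (p2 ⊃ (p1 ⊃ (p3 ⊃ (p2 ⊃ (p3 ⊃ p1)))))): 0.9 ≤ 1, so result = 1
(¬p1 ⊃ (p1 ⊃ (p2 ⊃ (p1 ⊃ (p3 ⊃ (p2 ⊃ (p3 ⊃ p1))))))): 0 ≤ 1, so result = 1
(p1 ⊃ (¬p1 ⊃ (p1 ⊃ (p2 ⊃ (p1 ⊃ (p3 ⊃ (p2 ⊃ (p3 ⊃ p1)))))))): 0.9 ≤ 1, so result = 1
(¬p3 ⊃ (p1 ⊃ (¬p1 ⊃ (p1 ⊃ (p2 ⊃ (p1 ⊃ (p3 ⊃ (p2 ⊃ (p3 ⊃ p1))))))))): 0 ≤ 1, so result = 1
(p2 ⊃ (¬p3 ⊃ (p1 ⊃ (¬p1 ⊃ (p1 ⊃ (p2 ⊃ (p1 ⊃ (p3 ⊃ (p2 ⊃ (p3 ⊃ p1)))))))))): 0.3 ≤ 1, so result = 1
(p3 ⊃ (p2 ⊃ (¬p3 ⊃ (p1 ⊃ (¬p1 ⊃ (p1 ⊃ (p2 ⊃ (p1 ⊃ (p3 ⊃ (p2 ⊃ (p3 ⊃ p1))))))))))): 0.7 ≤ 1, so result = 1
(p3 ⊃ (p3 ⊃ (p2 ⊃ (¬p3 ⊃ (p1 ⊃ (¬p1 ⊃ (p1 ⊃ (p2 ⊃ (p1 ⊃ (p3 ⊃ (p2 ⊃ (p3 ⊃ p1)))))))))))): 0.7 ≤ 1, so result = 1
(p3 ⊃ (p3 ⊃ (p3 ⊃ (p2 ⊃ (¬p3 ⊃ (p1 ⊃ (¬p1 ⊃ (p1 ⊃ (p2 ⊃ (p1 ⊃ (p3 ⊃ (p2 ⊃ (p3 ⊃ p1))))))))))))): 0.7 ≤ 1, so result = 1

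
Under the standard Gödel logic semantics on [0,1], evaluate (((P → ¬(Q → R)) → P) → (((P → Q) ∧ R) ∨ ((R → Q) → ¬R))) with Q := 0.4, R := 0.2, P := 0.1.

0.20

(Q → R): 0.4 > 0.2, so result = 0.2
¬(Q → R): Gödel ¬ of 0.2 = 0 (operand ≠ 0)
(P → ¬(Q → R)): 0.1 > 0, so result = 0
((P → ¬(Q → R)) → P): 0 ≤ 0.1, so result = 1
(P → Q): 0.1 ≤ 0.4, so result = 1
((P → Q) ∧ R) = min(1, 0.2) = 0.2
(R → Q): 0.2 ≤ 0.4, so result = 1
¬R: Gödel ¬ of 0.2 = 0 (operand ≠ 0)
((R → Q) → ¬R): 1 > 0, so result = 0
(((P → Q) ∧ R) ∨ ((R → Q) → ¬R)) = max(0.2, 0) = 0.2
(((P → ¬(Q → R)) → P) → (((P → Q) ∧ R) ∨ ((R → Q) → ¬R))): 1 > 0.2, so result = 0.2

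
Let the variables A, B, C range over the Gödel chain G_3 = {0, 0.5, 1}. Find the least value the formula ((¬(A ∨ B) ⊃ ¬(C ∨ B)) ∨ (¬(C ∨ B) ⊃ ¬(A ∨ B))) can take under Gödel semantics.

1.00

Every assignment gives 1. For instance at A = 0, B = 0, C = 0:
  (A ∨ B) = max(0, 0) = 0
  ¬(A ∨ B): Gödel ¬ of 0 = 1 (operand is 0)
  (C ∨ B) = max(0, 0) = 0
  ¬(C ∨ B): Gödel ¬ of 0 = 1 (operand is 0)
  (¬(A ∨ B) ⊃ ¬(C ∨ B)): 1 ≤ 1, so result = 1
  (C ∨ B) = max(0, 0) = 0
  ¬(C ∨ B): Gödel ¬ of 0 = 1 (operand is 0)
  (A ∨ B) = max(0, 0) = 0
  ¬(A ∨ B): Gödel ¬ of 0 = 1 (operand is 0)
  (¬(C ∨ B) ⊃ ¬(A ∨ B)): 1 ≤ 1, so result = 1
  ((¬(A ∨ B) ⊃ ¬(C ∨ B)) ∨ (¬(C ∨ B) ⊃ ¬(A ∨ B))) = max(1, 1) = 1
All 27 assignments give value 1 — the formula is a G_3-tautology.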